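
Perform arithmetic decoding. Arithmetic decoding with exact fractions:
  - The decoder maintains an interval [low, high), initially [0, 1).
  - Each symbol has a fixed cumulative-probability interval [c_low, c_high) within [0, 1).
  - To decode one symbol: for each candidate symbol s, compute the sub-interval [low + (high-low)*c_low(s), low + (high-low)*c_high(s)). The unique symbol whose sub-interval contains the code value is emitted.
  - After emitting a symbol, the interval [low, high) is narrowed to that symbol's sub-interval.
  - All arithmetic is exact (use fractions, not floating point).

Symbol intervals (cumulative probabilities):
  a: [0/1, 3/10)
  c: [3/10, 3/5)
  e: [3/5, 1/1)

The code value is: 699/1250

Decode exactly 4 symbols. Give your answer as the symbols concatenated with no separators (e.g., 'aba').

Answer: ceea

Derivation:
Step 1: interval [0/1, 1/1), width = 1/1 - 0/1 = 1/1
  'a': [0/1 + 1/1*0/1, 0/1 + 1/1*3/10) = [0/1, 3/10)
  'c': [0/1 + 1/1*3/10, 0/1 + 1/1*3/5) = [3/10, 3/5) <- contains code 699/1250
  'e': [0/1 + 1/1*3/5, 0/1 + 1/1*1/1) = [3/5, 1/1)
  emit 'c', narrow to [3/10, 3/5)
Step 2: interval [3/10, 3/5), width = 3/5 - 3/10 = 3/10
  'a': [3/10 + 3/10*0/1, 3/10 + 3/10*3/10) = [3/10, 39/100)
  'c': [3/10 + 3/10*3/10, 3/10 + 3/10*3/5) = [39/100, 12/25)
  'e': [3/10 + 3/10*3/5, 3/10 + 3/10*1/1) = [12/25, 3/5) <- contains code 699/1250
  emit 'e', narrow to [12/25, 3/5)
Step 3: interval [12/25, 3/5), width = 3/5 - 12/25 = 3/25
  'a': [12/25 + 3/25*0/1, 12/25 + 3/25*3/10) = [12/25, 129/250)
  'c': [12/25 + 3/25*3/10, 12/25 + 3/25*3/5) = [129/250, 69/125)
  'e': [12/25 + 3/25*3/5, 12/25 + 3/25*1/1) = [69/125, 3/5) <- contains code 699/1250
  emit 'e', narrow to [69/125, 3/5)
Step 4: interval [69/125, 3/5), width = 3/5 - 69/125 = 6/125
  'a': [69/125 + 6/125*0/1, 69/125 + 6/125*3/10) = [69/125, 354/625) <- contains code 699/1250
  'c': [69/125 + 6/125*3/10, 69/125 + 6/125*3/5) = [354/625, 363/625)
  'e': [69/125 + 6/125*3/5, 69/125 + 6/125*1/1) = [363/625, 3/5)
  emit 'a', narrow to [69/125, 354/625)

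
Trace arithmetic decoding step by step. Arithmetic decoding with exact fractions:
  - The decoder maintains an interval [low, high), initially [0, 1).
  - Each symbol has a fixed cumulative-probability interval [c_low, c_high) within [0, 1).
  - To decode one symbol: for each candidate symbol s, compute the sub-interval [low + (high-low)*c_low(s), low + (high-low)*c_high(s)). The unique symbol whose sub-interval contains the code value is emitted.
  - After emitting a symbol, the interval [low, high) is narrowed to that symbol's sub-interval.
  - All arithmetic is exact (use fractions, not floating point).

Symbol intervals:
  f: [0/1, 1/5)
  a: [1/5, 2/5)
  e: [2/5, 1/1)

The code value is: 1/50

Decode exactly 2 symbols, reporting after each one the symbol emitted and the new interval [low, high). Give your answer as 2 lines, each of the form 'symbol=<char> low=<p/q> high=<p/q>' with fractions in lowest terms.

Answer: symbol=f low=0/1 high=1/5
symbol=f low=0/1 high=1/25

Derivation:
Step 1: interval [0/1, 1/1), width = 1/1 - 0/1 = 1/1
  'f': [0/1 + 1/1*0/1, 0/1 + 1/1*1/5) = [0/1, 1/5) <- contains code 1/50
  'a': [0/1 + 1/1*1/5, 0/1 + 1/1*2/5) = [1/5, 2/5)
  'e': [0/1 + 1/1*2/5, 0/1 + 1/1*1/1) = [2/5, 1/1)
  emit 'f', narrow to [0/1, 1/5)
Step 2: interval [0/1, 1/5), width = 1/5 - 0/1 = 1/5
  'f': [0/1 + 1/5*0/1, 0/1 + 1/5*1/5) = [0/1, 1/25) <- contains code 1/50
  'a': [0/1 + 1/5*1/5, 0/1 + 1/5*2/5) = [1/25, 2/25)
  'e': [0/1 + 1/5*2/5, 0/1 + 1/5*1/1) = [2/25, 1/5)
  emit 'f', narrow to [0/1, 1/25)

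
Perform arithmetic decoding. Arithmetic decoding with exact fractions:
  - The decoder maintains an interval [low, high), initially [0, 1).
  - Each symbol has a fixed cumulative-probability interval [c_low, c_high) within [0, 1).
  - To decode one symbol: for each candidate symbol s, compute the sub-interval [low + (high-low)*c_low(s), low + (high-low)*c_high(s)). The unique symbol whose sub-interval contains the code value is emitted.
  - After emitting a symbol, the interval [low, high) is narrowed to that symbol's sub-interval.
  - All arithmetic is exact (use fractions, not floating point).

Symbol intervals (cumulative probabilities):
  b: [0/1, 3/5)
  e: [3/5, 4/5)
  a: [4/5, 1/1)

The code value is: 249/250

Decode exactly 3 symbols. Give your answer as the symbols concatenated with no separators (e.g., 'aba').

Answer: aaa

Derivation:
Step 1: interval [0/1, 1/1), width = 1/1 - 0/1 = 1/1
  'b': [0/1 + 1/1*0/1, 0/1 + 1/1*3/5) = [0/1, 3/5)
  'e': [0/1 + 1/1*3/5, 0/1 + 1/1*4/5) = [3/5, 4/5)
  'a': [0/1 + 1/1*4/5, 0/1 + 1/1*1/1) = [4/5, 1/1) <- contains code 249/250
  emit 'a', narrow to [4/5, 1/1)
Step 2: interval [4/5, 1/1), width = 1/1 - 4/5 = 1/5
  'b': [4/5 + 1/5*0/1, 4/5 + 1/5*3/5) = [4/5, 23/25)
  'e': [4/5 + 1/5*3/5, 4/5 + 1/5*4/5) = [23/25, 24/25)
  'a': [4/5 + 1/5*4/5, 4/5 + 1/5*1/1) = [24/25, 1/1) <- contains code 249/250
  emit 'a', narrow to [24/25, 1/1)
Step 3: interval [24/25, 1/1), width = 1/1 - 24/25 = 1/25
  'b': [24/25 + 1/25*0/1, 24/25 + 1/25*3/5) = [24/25, 123/125)
  'e': [24/25 + 1/25*3/5, 24/25 + 1/25*4/5) = [123/125, 124/125)
  'a': [24/25 + 1/25*4/5, 24/25 + 1/25*1/1) = [124/125, 1/1) <- contains code 249/250
  emit 'a', narrow to [124/125, 1/1)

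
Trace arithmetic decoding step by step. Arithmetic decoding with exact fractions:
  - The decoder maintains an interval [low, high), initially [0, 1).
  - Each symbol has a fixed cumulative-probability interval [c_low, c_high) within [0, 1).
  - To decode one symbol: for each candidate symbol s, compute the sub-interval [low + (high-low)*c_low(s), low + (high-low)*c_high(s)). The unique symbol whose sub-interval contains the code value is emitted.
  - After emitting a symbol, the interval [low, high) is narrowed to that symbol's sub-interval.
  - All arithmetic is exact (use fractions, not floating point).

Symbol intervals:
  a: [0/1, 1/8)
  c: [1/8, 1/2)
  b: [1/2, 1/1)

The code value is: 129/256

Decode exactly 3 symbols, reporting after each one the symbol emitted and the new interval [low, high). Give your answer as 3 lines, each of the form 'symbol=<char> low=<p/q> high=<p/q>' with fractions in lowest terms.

Answer: symbol=b low=1/2 high=1/1
symbol=a low=1/2 high=9/16
symbol=a low=1/2 high=65/128

Derivation:
Step 1: interval [0/1, 1/1), width = 1/1 - 0/1 = 1/1
  'a': [0/1 + 1/1*0/1, 0/1 + 1/1*1/8) = [0/1, 1/8)
  'c': [0/1 + 1/1*1/8, 0/1 + 1/1*1/2) = [1/8, 1/2)
  'b': [0/1 + 1/1*1/2, 0/1 + 1/1*1/1) = [1/2, 1/1) <- contains code 129/256
  emit 'b', narrow to [1/2, 1/1)
Step 2: interval [1/2, 1/1), width = 1/1 - 1/2 = 1/2
  'a': [1/2 + 1/2*0/1, 1/2 + 1/2*1/8) = [1/2, 9/16) <- contains code 129/256
  'c': [1/2 + 1/2*1/8, 1/2 + 1/2*1/2) = [9/16, 3/4)
  'b': [1/2 + 1/2*1/2, 1/2 + 1/2*1/1) = [3/4, 1/1)
  emit 'a', narrow to [1/2, 9/16)
Step 3: interval [1/2, 9/16), width = 9/16 - 1/2 = 1/16
  'a': [1/2 + 1/16*0/1, 1/2 + 1/16*1/8) = [1/2, 65/128) <- contains code 129/256
  'c': [1/2 + 1/16*1/8, 1/2 + 1/16*1/2) = [65/128, 17/32)
  'b': [1/2 + 1/16*1/2, 1/2 + 1/16*1/1) = [17/32, 9/16)
  emit 'a', narrow to [1/2, 65/128)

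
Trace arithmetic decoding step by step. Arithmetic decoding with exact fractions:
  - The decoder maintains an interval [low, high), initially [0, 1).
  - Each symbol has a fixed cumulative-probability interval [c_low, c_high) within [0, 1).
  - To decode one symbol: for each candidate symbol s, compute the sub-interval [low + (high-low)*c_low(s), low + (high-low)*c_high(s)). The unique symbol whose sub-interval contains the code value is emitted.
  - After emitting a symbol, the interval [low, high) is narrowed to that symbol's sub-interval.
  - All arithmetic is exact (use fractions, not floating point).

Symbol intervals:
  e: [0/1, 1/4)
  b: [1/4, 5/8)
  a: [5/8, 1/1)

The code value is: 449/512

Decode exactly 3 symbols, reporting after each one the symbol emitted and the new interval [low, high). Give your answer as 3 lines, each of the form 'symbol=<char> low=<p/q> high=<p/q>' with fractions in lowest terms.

Step 1: interval [0/1, 1/1), width = 1/1 - 0/1 = 1/1
  'e': [0/1 + 1/1*0/1, 0/1 + 1/1*1/4) = [0/1, 1/4)
  'b': [0/1 + 1/1*1/4, 0/1 + 1/1*5/8) = [1/4, 5/8)
  'a': [0/1 + 1/1*5/8, 0/1 + 1/1*1/1) = [5/8, 1/1) <- contains code 449/512
  emit 'a', narrow to [5/8, 1/1)
Step 2: interval [5/8, 1/1), width = 1/1 - 5/8 = 3/8
  'e': [5/8 + 3/8*0/1, 5/8 + 3/8*1/4) = [5/8, 23/32)
  'b': [5/8 + 3/8*1/4, 5/8 + 3/8*5/8) = [23/32, 55/64)
  'a': [5/8 + 3/8*5/8, 5/8 + 3/8*1/1) = [55/64, 1/1) <- contains code 449/512
  emit 'a', narrow to [55/64, 1/1)
Step 3: interval [55/64, 1/1), width = 1/1 - 55/64 = 9/64
  'e': [55/64 + 9/64*0/1, 55/64 + 9/64*1/4) = [55/64, 229/256) <- contains code 449/512
  'b': [55/64 + 9/64*1/4, 55/64 + 9/64*5/8) = [229/256, 485/512)
  'a': [55/64 + 9/64*5/8, 55/64 + 9/64*1/1) = [485/512, 1/1)
  emit 'e', narrow to [55/64, 229/256)

Answer: symbol=a low=5/8 high=1/1
symbol=a low=55/64 high=1/1
symbol=e low=55/64 high=229/256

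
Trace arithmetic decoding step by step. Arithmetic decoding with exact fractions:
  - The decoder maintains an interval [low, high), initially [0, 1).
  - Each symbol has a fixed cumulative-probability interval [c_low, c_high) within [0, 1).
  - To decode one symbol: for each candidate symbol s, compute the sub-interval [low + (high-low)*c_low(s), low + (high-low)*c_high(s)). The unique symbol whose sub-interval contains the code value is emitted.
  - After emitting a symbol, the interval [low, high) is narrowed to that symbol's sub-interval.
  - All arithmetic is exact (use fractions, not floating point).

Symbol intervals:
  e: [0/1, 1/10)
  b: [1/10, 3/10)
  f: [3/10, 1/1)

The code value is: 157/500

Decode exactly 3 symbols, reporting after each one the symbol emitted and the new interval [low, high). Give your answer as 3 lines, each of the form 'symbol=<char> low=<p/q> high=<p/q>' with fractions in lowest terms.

Step 1: interval [0/1, 1/1), width = 1/1 - 0/1 = 1/1
  'e': [0/1 + 1/1*0/1, 0/1 + 1/1*1/10) = [0/1, 1/10)
  'b': [0/1 + 1/1*1/10, 0/1 + 1/1*3/10) = [1/10, 3/10)
  'f': [0/1 + 1/1*3/10, 0/1 + 1/1*1/1) = [3/10, 1/1) <- contains code 157/500
  emit 'f', narrow to [3/10, 1/1)
Step 2: interval [3/10, 1/1), width = 1/1 - 3/10 = 7/10
  'e': [3/10 + 7/10*0/1, 3/10 + 7/10*1/10) = [3/10, 37/100) <- contains code 157/500
  'b': [3/10 + 7/10*1/10, 3/10 + 7/10*3/10) = [37/100, 51/100)
  'f': [3/10 + 7/10*3/10, 3/10 + 7/10*1/1) = [51/100, 1/1)
  emit 'e', narrow to [3/10, 37/100)
Step 3: interval [3/10, 37/100), width = 37/100 - 3/10 = 7/100
  'e': [3/10 + 7/100*0/1, 3/10 + 7/100*1/10) = [3/10, 307/1000)
  'b': [3/10 + 7/100*1/10, 3/10 + 7/100*3/10) = [307/1000, 321/1000) <- contains code 157/500
  'f': [3/10 + 7/100*3/10, 3/10 + 7/100*1/1) = [321/1000, 37/100)
  emit 'b', narrow to [307/1000, 321/1000)

Answer: symbol=f low=3/10 high=1/1
symbol=e low=3/10 high=37/100
symbol=b low=307/1000 high=321/1000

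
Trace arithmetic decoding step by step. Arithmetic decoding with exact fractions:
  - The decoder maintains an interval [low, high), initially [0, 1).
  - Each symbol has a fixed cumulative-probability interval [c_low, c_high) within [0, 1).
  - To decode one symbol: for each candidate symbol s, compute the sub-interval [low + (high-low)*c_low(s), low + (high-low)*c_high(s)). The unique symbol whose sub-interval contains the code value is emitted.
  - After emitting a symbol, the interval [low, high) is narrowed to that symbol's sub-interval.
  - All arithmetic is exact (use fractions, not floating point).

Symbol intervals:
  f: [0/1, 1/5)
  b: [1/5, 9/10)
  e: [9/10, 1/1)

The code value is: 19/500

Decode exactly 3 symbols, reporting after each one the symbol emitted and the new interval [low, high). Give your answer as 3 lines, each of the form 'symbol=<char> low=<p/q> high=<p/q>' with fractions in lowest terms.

Answer: symbol=f low=0/1 high=1/5
symbol=f low=0/1 high=1/25
symbol=e low=9/250 high=1/25

Derivation:
Step 1: interval [0/1, 1/1), width = 1/1 - 0/1 = 1/1
  'f': [0/1 + 1/1*0/1, 0/1 + 1/1*1/5) = [0/1, 1/5) <- contains code 19/500
  'b': [0/1 + 1/1*1/5, 0/1 + 1/1*9/10) = [1/5, 9/10)
  'e': [0/1 + 1/1*9/10, 0/1 + 1/1*1/1) = [9/10, 1/1)
  emit 'f', narrow to [0/1, 1/5)
Step 2: interval [0/1, 1/5), width = 1/5 - 0/1 = 1/5
  'f': [0/1 + 1/5*0/1, 0/1 + 1/5*1/5) = [0/1, 1/25) <- contains code 19/500
  'b': [0/1 + 1/5*1/5, 0/1 + 1/5*9/10) = [1/25, 9/50)
  'e': [0/1 + 1/5*9/10, 0/1 + 1/5*1/1) = [9/50, 1/5)
  emit 'f', narrow to [0/1, 1/25)
Step 3: interval [0/1, 1/25), width = 1/25 - 0/1 = 1/25
  'f': [0/1 + 1/25*0/1, 0/1 + 1/25*1/5) = [0/1, 1/125)
  'b': [0/1 + 1/25*1/5, 0/1 + 1/25*9/10) = [1/125, 9/250)
  'e': [0/1 + 1/25*9/10, 0/1 + 1/25*1/1) = [9/250, 1/25) <- contains code 19/500
  emit 'e', narrow to [9/250, 1/25)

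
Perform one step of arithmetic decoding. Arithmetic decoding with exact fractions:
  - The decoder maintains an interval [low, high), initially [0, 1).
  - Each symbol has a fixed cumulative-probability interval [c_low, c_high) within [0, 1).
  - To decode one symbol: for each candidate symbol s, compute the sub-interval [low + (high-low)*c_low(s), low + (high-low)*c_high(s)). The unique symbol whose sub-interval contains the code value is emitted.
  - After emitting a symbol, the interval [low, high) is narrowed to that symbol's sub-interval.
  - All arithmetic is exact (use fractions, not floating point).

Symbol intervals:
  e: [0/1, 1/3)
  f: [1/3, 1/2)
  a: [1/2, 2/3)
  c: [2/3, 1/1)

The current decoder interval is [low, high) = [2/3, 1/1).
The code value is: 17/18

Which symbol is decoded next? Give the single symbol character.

Answer: c

Derivation:
Interval width = high − low = 1/1 − 2/3 = 1/3
Scaled code = (code − low) / width = (17/18 − 2/3) / 1/3 = 5/6
  e: [0/1, 1/3) 
  f: [1/3, 1/2) 
  a: [1/2, 2/3) 
  c: [2/3, 1/1) ← scaled code falls here ✓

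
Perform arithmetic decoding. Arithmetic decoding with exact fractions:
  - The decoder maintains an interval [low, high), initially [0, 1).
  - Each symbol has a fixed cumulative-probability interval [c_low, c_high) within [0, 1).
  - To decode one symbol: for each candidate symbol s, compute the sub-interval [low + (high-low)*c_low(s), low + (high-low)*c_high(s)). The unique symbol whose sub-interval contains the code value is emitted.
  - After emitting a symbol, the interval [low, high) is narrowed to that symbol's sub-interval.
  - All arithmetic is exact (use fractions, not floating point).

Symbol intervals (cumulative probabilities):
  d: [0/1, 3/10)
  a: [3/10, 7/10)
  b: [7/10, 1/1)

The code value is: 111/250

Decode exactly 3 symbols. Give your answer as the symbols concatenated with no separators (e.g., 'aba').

Step 1: interval [0/1, 1/1), width = 1/1 - 0/1 = 1/1
  'd': [0/1 + 1/1*0/1, 0/1 + 1/1*3/10) = [0/1, 3/10)
  'a': [0/1 + 1/1*3/10, 0/1 + 1/1*7/10) = [3/10, 7/10) <- contains code 111/250
  'b': [0/1 + 1/1*7/10, 0/1 + 1/1*1/1) = [7/10, 1/1)
  emit 'a', narrow to [3/10, 7/10)
Step 2: interval [3/10, 7/10), width = 7/10 - 3/10 = 2/5
  'd': [3/10 + 2/5*0/1, 3/10 + 2/5*3/10) = [3/10, 21/50)
  'a': [3/10 + 2/5*3/10, 3/10 + 2/5*7/10) = [21/50, 29/50) <- contains code 111/250
  'b': [3/10 + 2/5*7/10, 3/10 + 2/5*1/1) = [29/50, 7/10)
  emit 'a', narrow to [21/50, 29/50)
Step 3: interval [21/50, 29/50), width = 29/50 - 21/50 = 4/25
  'd': [21/50 + 4/25*0/1, 21/50 + 4/25*3/10) = [21/50, 117/250) <- contains code 111/250
  'a': [21/50 + 4/25*3/10, 21/50 + 4/25*7/10) = [117/250, 133/250)
  'b': [21/50 + 4/25*7/10, 21/50 + 4/25*1/1) = [133/250, 29/50)
  emit 'd', narrow to [21/50, 117/250)

Answer: aad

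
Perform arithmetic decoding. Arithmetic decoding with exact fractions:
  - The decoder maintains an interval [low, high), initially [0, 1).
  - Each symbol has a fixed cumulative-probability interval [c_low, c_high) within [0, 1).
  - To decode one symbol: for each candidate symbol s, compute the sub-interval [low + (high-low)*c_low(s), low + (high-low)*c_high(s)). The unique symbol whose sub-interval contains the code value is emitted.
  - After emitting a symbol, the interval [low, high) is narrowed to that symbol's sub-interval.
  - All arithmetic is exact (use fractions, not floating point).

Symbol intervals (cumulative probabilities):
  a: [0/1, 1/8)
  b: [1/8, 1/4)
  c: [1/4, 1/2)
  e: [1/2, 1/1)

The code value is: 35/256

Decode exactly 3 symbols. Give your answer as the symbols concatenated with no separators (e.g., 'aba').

Answer: bae

Derivation:
Step 1: interval [0/1, 1/1), width = 1/1 - 0/1 = 1/1
  'a': [0/1 + 1/1*0/1, 0/1 + 1/1*1/8) = [0/1, 1/8)
  'b': [0/1 + 1/1*1/8, 0/1 + 1/1*1/4) = [1/8, 1/4) <- contains code 35/256
  'c': [0/1 + 1/1*1/4, 0/1 + 1/1*1/2) = [1/4, 1/2)
  'e': [0/1 + 1/1*1/2, 0/1 + 1/1*1/1) = [1/2, 1/1)
  emit 'b', narrow to [1/8, 1/4)
Step 2: interval [1/8, 1/4), width = 1/4 - 1/8 = 1/8
  'a': [1/8 + 1/8*0/1, 1/8 + 1/8*1/8) = [1/8, 9/64) <- contains code 35/256
  'b': [1/8 + 1/8*1/8, 1/8 + 1/8*1/4) = [9/64, 5/32)
  'c': [1/8 + 1/8*1/4, 1/8 + 1/8*1/2) = [5/32, 3/16)
  'e': [1/8 + 1/8*1/2, 1/8 + 1/8*1/1) = [3/16, 1/4)
  emit 'a', narrow to [1/8, 9/64)
Step 3: interval [1/8, 9/64), width = 9/64 - 1/8 = 1/64
  'a': [1/8 + 1/64*0/1, 1/8 + 1/64*1/8) = [1/8, 65/512)
  'b': [1/8 + 1/64*1/8, 1/8 + 1/64*1/4) = [65/512, 33/256)
  'c': [1/8 + 1/64*1/4, 1/8 + 1/64*1/2) = [33/256, 17/128)
  'e': [1/8 + 1/64*1/2, 1/8 + 1/64*1/1) = [17/128, 9/64) <- contains code 35/256
  emit 'e', narrow to [17/128, 9/64)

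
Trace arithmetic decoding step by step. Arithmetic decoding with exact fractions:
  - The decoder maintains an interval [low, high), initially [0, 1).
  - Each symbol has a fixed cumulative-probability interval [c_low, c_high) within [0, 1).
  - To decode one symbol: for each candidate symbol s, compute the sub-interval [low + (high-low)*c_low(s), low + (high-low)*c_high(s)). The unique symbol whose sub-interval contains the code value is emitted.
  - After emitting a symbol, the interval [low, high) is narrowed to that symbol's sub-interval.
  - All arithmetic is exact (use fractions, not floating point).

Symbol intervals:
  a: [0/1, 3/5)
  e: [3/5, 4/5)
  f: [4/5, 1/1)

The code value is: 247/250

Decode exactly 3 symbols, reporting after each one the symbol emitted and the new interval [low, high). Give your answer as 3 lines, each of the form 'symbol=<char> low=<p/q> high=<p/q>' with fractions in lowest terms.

Answer: symbol=f low=4/5 high=1/1
symbol=f low=24/25 high=1/1
symbol=e low=123/125 high=124/125

Derivation:
Step 1: interval [0/1, 1/1), width = 1/1 - 0/1 = 1/1
  'a': [0/1 + 1/1*0/1, 0/1 + 1/1*3/5) = [0/1, 3/5)
  'e': [0/1 + 1/1*3/5, 0/1 + 1/1*4/5) = [3/5, 4/5)
  'f': [0/1 + 1/1*4/5, 0/1 + 1/1*1/1) = [4/5, 1/1) <- contains code 247/250
  emit 'f', narrow to [4/5, 1/1)
Step 2: interval [4/5, 1/1), width = 1/1 - 4/5 = 1/5
  'a': [4/5 + 1/5*0/1, 4/5 + 1/5*3/5) = [4/5, 23/25)
  'e': [4/5 + 1/5*3/5, 4/5 + 1/5*4/5) = [23/25, 24/25)
  'f': [4/5 + 1/5*4/5, 4/5 + 1/5*1/1) = [24/25, 1/1) <- contains code 247/250
  emit 'f', narrow to [24/25, 1/1)
Step 3: interval [24/25, 1/1), width = 1/1 - 24/25 = 1/25
  'a': [24/25 + 1/25*0/1, 24/25 + 1/25*3/5) = [24/25, 123/125)
  'e': [24/25 + 1/25*3/5, 24/25 + 1/25*4/5) = [123/125, 124/125) <- contains code 247/250
  'f': [24/25 + 1/25*4/5, 24/25 + 1/25*1/1) = [124/125, 1/1)
  emit 'e', narrow to [123/125, 124/125)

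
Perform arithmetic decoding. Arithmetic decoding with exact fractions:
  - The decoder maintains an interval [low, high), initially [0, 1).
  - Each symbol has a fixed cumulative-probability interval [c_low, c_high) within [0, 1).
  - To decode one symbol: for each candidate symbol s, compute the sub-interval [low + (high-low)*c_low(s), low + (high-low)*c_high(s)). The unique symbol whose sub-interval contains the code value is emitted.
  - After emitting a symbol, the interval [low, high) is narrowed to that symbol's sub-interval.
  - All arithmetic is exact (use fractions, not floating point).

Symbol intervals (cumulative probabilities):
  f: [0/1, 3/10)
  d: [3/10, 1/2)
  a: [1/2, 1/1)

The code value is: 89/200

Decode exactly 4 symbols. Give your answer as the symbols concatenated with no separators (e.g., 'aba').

Answer: dada

Derivation:
Step 1: interval [0/1, 1/1), width = 1/1 - 0/1 = 1/1
  'f': [0/1 + 1/1*0/1, 0/1 + 1/1*3/10) = [0/1, 3/10)
  'd': [0/1 + 1/1*3/10, 0/1 + 1/1*1/2) = [3/10, 1/2) <- contains code 89/200
  'a': [0/1 + 1/1*1/2, 0/1 + 1/1*1/1) = [1/2, 1/1)
  emit 'd', narrow to [3/10, 1/2)
Step 2: interval [3/10, 1/2), width = 1/2 - 3/10 = 1/5
  'f': [3/10 + 1/5*0/1, 3/10 + 1/5*3/10) = [3/10, 9/25)
  'd': [3/10 + 1/5*3/10, 3/10 + 1/5*1/2) = [9/25, 2/5)
  'a': [3/10 + 1/5*1/2, 3/10 + 1/5*1/1) = [2/5, 1/2) <- contains code 89/200
  emit 'a', narrow to [2/5, 1/2)
Step 3: interval [2/5, 1/2), width = 1/2 - 2/5 = 1/10
  'f': [2/5 + 1/10*0/1, 2/5 + 1/10*3/10) = [2/5, 43/100)
  'd': [2/5 + 1/10*3/10, 2/5 + 1/10*1/2) = [43/100, 9/20) <- contains code 89/200
  'a': [2/5 + 1/10*1/2, 2/5 + 1/10*1/1) = [9/20, 1/2)
  emit 'd', narrow to [43/100, 9/20)
Step 4: interval [43/100, 9/20), width = 9/20 - 43/100 = 1/50
  'f': [43/100 + 1/50*0/1, 43/100 + 1/50*3/10) = [43/100, 109/250)
  'd': [43/100 + 1/50*3/10, 43/100 + 1/50*1/2) = [109/250, 11/25)
  'a': [43/100 + 1/50*1/2, 43/100 + 1/50*1/1) = [11/25, 9/20) <- contains code 89/200
  emit 'a', narrow to [11/25, 9/20)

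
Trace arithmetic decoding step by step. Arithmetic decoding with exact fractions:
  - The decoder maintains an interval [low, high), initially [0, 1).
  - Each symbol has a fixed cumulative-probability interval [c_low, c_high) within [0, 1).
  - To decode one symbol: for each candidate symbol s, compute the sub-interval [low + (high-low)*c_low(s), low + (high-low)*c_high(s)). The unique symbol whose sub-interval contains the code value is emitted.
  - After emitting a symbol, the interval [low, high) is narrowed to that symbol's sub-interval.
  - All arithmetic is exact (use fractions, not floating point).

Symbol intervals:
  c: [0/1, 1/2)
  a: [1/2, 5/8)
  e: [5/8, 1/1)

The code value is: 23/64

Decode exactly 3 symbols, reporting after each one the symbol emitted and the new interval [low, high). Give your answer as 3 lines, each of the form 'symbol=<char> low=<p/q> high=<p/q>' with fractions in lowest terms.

Answer: symbol=c low=0/1 high=1/2
symbol=e low=5/16 high=1/2
symbol=c low=5/16 high=13/32

Derivation:
Step 1: interval [0/1, 1/1), width = 1/1 - 0/1 = 1/1
  'c': [0/1 + 1/1*0/1, 0/1 + 1/1*1/2) = [0/1, 1/2) <- contains code 23/64
  'a': [0/1 + 1/1*1/2, 0/1 + 1/1*5/8) = [1/2, 5/8)
  'e': [0/1 + 1/1*5/8, 0/1 + 1/1*1/1) = [5/8, 1/1)
  emit 'c', narrow to [0/1, 1/2)
Step 2: interval [0/1, 1/2), width = 1/2 - 0/1 = 1/2
  'c': [0/1 + 1/2*0/1, 0/1 + 1/2*1/2) = [0/1, 1/4)
  'a': [0/1 + 1/2*1/2, 0/1 + 1/2*5/8) = [1/4, 5/16)
  'e': [0/1 + 1/2*5/8, 0/1 + 1/2*1/1) = [5/16, 1/2) <- contains code 23/64
  emit 'e', narrow to [5/16, 1/2)
Step 3: interval [5/16, 1/2), width = 1/2 - 5/16 = 3/16
  'c': [5/16 + 3/16*0/1, 5/16 + 3/16*1/2) = [5/16, 13/32) <- contains code 23/64
  'a': [5/16 + 3/16*1/2, 5/16 + 3/16*5/8) = [13/32, 55/128)
  'e': [5/16 + 3/16*5/8, 5/16 + 3/16*1/1) = [55/128, 1/2)
  emit 'c', narrow to [5/16, 13/32)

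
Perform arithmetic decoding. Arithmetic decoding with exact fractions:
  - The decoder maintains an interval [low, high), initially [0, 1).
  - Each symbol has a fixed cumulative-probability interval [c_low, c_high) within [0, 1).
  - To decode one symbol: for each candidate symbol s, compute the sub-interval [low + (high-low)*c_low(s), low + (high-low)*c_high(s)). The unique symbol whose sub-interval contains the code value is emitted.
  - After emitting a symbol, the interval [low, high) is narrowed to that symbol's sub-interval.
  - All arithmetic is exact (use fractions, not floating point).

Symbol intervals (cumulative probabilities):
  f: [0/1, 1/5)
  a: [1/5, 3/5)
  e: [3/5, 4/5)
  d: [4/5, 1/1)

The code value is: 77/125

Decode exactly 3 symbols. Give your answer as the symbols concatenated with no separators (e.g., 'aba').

Answer: efa

Derivation:
Step 1: interval [0/1, 1/1), width = 1/1 - 0/1 = 1/1
  'f': [0/1 + 1/1*0/1, 0/1 + 1/1*1/5) = [0/1, 1/5)
  'a': [0/1 + 1/1*1/5, 0/1 + 1/1*3/5) = [1/5, 3/5)
  'e': [0/1 + 1/1*3/5, 0/1 + 1/1*4/5) = [3/5, 4/5) <- contains code 77/125
  'd': [0/1 + 1/1*4/5, 0/1 + 1/1*1/1) = [4/5, 1/1)
  emit 'e', narrow to [3/5, 4/5)
Step 2: interval [3/5, 4/5), width = 4/5 - 3/5 = 1/5
  'f': [3/5 + 1/5*0/1, 3/5 + 1/5*1/5) = [3/5, 16/25) <- contains code 77/125
  'a': [3/5 + 1/5*1/5, 3/5 + 1/5*3/5) = [16/25, 18/25)
  'e': [3/5 + 1/5*3/5, 3/5 + 1/5*4/5) = [18/25, 19/25)
  'd': [3/5 + 1/5*4/5, 3/5 + 1/5*1/1) = [19/25, 4/5)
  emit 'f', narrow to [3/5, 16/25)
Step 3: interval [3/5, 16/25), width = 16/25 - 3/5 = 1/25
  'f': [3/5 + 1/25*0/1, 3/5 + 1/25*1/5) = [3/5, 76/125)
  'a': [3/5 + 1/25*1/5, 3/5 + 1/25*3/5) = [76/125, 78/125) <- contains code 77/125
  'e': [3/5 + 1/25*3/5, 3/5 + 1/25*4/5) = [78/125, 79/125)
  'd': [3/5 + 1/25*4/5, 3/5 + 1/25*1/1) = [79/125, 16/25)
  emit 'a', narrow to [76/125, 78/125)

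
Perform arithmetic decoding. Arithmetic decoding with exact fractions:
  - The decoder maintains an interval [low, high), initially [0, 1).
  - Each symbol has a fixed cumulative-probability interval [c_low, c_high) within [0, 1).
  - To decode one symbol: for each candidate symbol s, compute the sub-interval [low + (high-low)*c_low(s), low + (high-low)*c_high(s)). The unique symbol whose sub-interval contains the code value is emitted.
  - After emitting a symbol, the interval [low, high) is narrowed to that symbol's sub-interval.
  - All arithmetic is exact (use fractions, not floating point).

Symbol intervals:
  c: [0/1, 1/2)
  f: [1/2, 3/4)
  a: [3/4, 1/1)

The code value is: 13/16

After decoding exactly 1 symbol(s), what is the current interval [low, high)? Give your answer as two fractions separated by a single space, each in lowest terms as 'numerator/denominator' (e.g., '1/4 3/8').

Step 1: interval [0/1, 1/1), width = 1/1 - 0/1 = 1/1
  'c': [0/1 + 1/1*0/1, 0/1 + 1/1*1/2) = [0/1, 1/2)
  'f': [0/1 + 1/1*1/2, 0/1 + 1/1*3/4) = [1/2, 3/4)
  'a': [0/1 + 1/1*3/4, 0/1 + 1/1*1/1) = [3/4, 1/1) <- contains code 13/16
  emit 'a', narrow to [3/4, 1/1)

Answer: 3/4 1/1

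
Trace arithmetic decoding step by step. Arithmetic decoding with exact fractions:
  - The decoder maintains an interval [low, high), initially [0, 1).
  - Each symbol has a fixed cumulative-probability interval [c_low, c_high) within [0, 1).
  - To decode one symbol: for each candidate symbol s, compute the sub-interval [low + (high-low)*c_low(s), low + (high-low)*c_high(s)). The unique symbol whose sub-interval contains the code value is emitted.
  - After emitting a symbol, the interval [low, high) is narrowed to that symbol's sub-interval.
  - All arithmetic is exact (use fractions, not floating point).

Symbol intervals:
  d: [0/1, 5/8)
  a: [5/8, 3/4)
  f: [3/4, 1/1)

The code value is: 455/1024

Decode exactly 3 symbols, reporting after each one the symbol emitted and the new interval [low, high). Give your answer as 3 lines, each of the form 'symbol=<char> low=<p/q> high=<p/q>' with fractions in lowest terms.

Step 1: interval [0/1, 1/1), width = 1/1 - 0/1 = 1/1
  'd': [0/1 + 1/1*0/1, 0/1 + 1/1*5/8) = [0/1, 5/8) <- contains code 455/1024
  'a': [0/1 + 1/1*5/8, 0/1 + 1/1*3/4) = [5/8, 3/4)
  'f': [0/1 + 1/1*3/4, 0/1 + 1/1*1/1) = [3/4, 1/1)
  emit 'd', narrow to [0/1, 5/8)
Step 2: interval [0/1, 5/8), width = 5/8 - 0/1 = 5/8
  'd': [0/1 + 5/8*0/1, 0/1 + 5/8*5/8) = [0/1, 25/64)
  'a': [0/1 + 5/8*5/8, 0/1 + 5/8*3/4) = [25/64, 15/32) <- contains code 455/1024
  'f': [0/1 + 5/8*3/4, 0/1 + 5/8*1/1) = [15/32, 5/8)
  emit 'a', narrow to [25/64, 15/32)
Step 3: interval [25/64, 15/32), width = 15/32 - 25/64 = 5/64
  'd': [25/64 + 5/64*0/1, 25/64 + 5/64*5/8) = [25/64, 225/512)
  'a': [25/64 + 5/64*5/8, 25/64 + 5/64*3/4) = [225/512, 115/256) <- contains code 455/1024
  'f': [25/64 + 5/64*3/4, 25/64 + 5/64*1/1) = [115/256, 15/32)
  emit 'a', narrow to [225/512, 115/256)

Answer: symbol=d low=0/1 high=5/8
symbol=a low=25/64 high=15/32
symbol=a low=225/512 high=115/256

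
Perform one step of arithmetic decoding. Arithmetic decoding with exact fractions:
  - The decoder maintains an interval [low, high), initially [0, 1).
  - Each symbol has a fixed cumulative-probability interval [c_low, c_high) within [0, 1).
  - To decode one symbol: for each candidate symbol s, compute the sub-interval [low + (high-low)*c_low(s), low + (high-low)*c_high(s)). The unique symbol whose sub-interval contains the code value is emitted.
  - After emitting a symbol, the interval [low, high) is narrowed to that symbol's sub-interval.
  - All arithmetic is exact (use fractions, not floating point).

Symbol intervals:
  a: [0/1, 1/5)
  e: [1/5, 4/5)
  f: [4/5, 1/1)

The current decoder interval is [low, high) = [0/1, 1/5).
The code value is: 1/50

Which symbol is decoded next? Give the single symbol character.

Interval width = high − low = 1/5 − 0/1 = 1/5
Scaled code = (code − low) / width = (1/50 − 0/1) / 1/5 = 1/10
  a: [0/1, 1/5) ← scaled code falls here ✓
  e: [1/5, 4/5) 
  f: [4/5, 1/1) 

Answer: a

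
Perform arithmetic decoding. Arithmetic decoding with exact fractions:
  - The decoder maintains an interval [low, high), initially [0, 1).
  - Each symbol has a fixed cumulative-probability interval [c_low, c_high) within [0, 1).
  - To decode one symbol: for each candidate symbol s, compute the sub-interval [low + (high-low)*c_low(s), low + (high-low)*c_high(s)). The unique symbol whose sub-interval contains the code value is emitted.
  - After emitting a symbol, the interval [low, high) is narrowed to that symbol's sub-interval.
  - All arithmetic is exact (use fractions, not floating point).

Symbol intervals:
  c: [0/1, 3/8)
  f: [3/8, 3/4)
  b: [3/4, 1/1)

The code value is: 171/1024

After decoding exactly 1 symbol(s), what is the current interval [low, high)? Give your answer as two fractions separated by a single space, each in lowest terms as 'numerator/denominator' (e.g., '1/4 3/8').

Answer: 0/1 3/8

Derivation:
Step 1: interval [0/1, 1/1), width = 1/1 - 0/1 = 1/1
  'c': [0/1 + 1/1*0/1, 0/1 + 1/1*3/8) = [0/1, 3/8) <- contains code 171/1024
  'f': [0/1 + 1/1*3/8, 0/1 + 1/1*3/4) = [3/8, 3/4)
  'b': [0/1 + 1/1*3/4, 0/1 + 1/1*1/1) = [3/4, 1/1)
  emit 'c', narrow to [0/1, 3/8)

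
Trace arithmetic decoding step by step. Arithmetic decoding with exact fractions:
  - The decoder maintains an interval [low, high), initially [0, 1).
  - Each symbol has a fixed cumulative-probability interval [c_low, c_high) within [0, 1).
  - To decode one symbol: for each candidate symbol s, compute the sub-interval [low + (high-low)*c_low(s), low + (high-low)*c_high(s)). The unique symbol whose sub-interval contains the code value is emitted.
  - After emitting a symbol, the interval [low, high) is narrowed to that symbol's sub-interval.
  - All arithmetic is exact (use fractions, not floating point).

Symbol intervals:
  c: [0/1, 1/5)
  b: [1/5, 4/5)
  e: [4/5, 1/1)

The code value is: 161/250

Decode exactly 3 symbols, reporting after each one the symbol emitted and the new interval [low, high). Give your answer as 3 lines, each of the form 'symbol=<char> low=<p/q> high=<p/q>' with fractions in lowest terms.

Step 1: interval [0/1, 1/1), width = 1/1 - 0/1 = 1/1
  'c': [0/1 + 1/1*0/1, 0/1 + 1/1*1/5) = [0/1, 1/5)
  'b': [0/1 + 1/1*1/5, 0/1 + 1/1*4/5) = [1/5, 4/5) <- contains code 161/250
  'e': [0/1 + 1/1*4/5, 0/1 + 1/1*1/1) = [4/5, 1/1)
  emit 'b', narrow to [1/5, 4/5)
Step 2: interval [1/5, 4/5), width = 4/5 - 1/5 = 3/5
  'c': [1/5 + 3/5*0/1, 1/5 + 3/5*1/5) = [1/5, 8/25)
  'b': [1/5 + 3/5*1/5, 1/5 + 3/5*4/5) = [8/25, 17/25) <- contains code 161/250
  'e': [1/5 + 3/5*4/5, 1/5 + 3/5*1/1) = [17/25, 4/5)
  emit 'b', narrow to [8/25, 17/25)
Step 3: interval [8/25, 17/25), width = 17/25 - 8/25 = 9/25
  'c': [8/25 + 9/25*0/1, 8/25 + 9/25*1/5) = [8/25, 49/125)
  'b': [8/25 + 9/25*1/5, 8/25 + 9/25*4/5) = [49/125, 76/125)
  'e': [8/25 + 9/25*4/5, 8/25 + 9/25*1/1) = [76/125, 17/25) <- contains code 161/250
  emit 'e', narrow to [76/125, 17/25)

Answer: symbol=b low=1/5 high=4/5
symbol=b low=8/25 high=17/25
symbol=e low=76/125 high=17/25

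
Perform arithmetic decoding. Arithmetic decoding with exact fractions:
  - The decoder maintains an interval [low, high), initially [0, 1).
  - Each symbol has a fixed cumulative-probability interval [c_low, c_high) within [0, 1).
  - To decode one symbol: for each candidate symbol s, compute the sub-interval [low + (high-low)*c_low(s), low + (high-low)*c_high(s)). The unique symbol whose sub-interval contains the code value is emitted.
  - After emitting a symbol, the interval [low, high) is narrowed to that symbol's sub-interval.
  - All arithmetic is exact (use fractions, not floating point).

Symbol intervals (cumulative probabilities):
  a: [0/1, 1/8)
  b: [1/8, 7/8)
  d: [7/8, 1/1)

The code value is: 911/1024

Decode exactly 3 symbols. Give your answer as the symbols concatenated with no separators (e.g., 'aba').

Answer: dad

Derivation:
Step 1: interval [0/1, 1/1), width = 1/1 - 0/1 = 1/1
  'a': [0/1 + 1/1*0/1, 0/1 + 1/1*1/8) = [0/1, 1/8)
  'b': [0/1 + 1/1*1/8, 0/1 + 1/1*7/8) = [1/8, 7/8)
  'd': [0/1 + 1/1*7/8, 0/1 + 1/1*1/1) = [7/8, 1/1) <- contains code 911/1024
  emit 'd', narrow to [7/8, 1/1)
Step 2: interval [7/8, 1/1), width = 1/1 - 7/8 = 1/8
  'a': [7/8 + 1/8*0/1, 7/8 + 1/8*1/8) = [7/8, 57/64) <- contains code 911/1024
  'b': [7/8 + 1/8*1/8, 7/8 + 1/8*7/8) = [57/64, 63/64)
  'd': [7/8 + 1/8*7/8, 7/8 + 1/8*1/1) = [63/64, 1/1)
  emit 'a', narrow to [7/8, 57/64)
Step 3: interval [7/8, 57/64), width = 57/64 - 7/8 = 1/64
  'a': [7/8 + 1/64*0/1, 7/8 + 1/64*1/8) = [7/8, 449/512)
  'b': [7/8 + 1/64*1/8, 7/8 + 1/64*7/8) = [449/512, 455/512)
  'd': [7/8 + 1/64*7/8, 7/8 + 1/64*1/1) = [455/512, 57/64) <- contains code 911/1024
  emit 'd', narrow to [455/512, 57/64)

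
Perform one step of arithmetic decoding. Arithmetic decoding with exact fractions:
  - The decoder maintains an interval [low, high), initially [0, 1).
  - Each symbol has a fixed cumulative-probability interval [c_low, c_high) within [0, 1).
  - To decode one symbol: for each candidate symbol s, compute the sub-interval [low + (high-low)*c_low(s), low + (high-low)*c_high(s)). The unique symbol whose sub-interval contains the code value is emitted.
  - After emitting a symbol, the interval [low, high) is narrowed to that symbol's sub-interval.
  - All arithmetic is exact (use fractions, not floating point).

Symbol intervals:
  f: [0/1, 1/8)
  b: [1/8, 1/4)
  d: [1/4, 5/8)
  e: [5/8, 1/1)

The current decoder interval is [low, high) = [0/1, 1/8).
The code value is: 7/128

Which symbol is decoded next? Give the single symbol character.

Interval width = high − low = 1/8 − 0/1 = 1/8
Scaled code = (code − low) / width = (7/128 − 0/1) / 1/8 = 7/16
  f: [0/1, 1/8) 
  b: [1/8, 1/4) 
  d: [1/4, 5/8) ← scaled code falls here ✓
  e: [5/8, 1/1) 

Answer: d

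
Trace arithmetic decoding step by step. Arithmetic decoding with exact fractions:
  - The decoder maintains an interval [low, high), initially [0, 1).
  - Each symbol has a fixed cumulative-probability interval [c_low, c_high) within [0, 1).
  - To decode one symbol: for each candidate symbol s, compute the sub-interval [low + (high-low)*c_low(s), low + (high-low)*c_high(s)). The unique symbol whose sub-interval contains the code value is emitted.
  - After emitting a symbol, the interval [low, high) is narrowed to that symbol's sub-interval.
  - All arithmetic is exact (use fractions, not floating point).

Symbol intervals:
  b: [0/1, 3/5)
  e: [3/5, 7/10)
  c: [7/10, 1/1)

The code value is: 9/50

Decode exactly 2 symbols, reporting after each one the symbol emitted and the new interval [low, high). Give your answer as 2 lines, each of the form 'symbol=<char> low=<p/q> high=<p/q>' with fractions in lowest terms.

Answer: symbol=b low=0/1 high=3/5
symbol=b low=0/1 high=9/25

Derivation:
Step 1: interval [0/1, 1/1), width = 1/1 - 0/1 = 1/1
  'b': [0/1 + 1/1*0/1, 0/1 + 1/1*3/5) = [0/1, 3/5) <- contains code 9/50
  'e': [0/1 + 1/1*3/5, 0/1 + 1/1*7/10) = [3/5, 7/10)
  'c': [0/1 + 1/1*7/10, 0/1 + 1/1*1/1) = [7/10, 1/1)
  emit 'b', narrow to [0/1, 3/5)
Step 2: interval [0/1, 3/5), width = 3/5 - 0/1 = 3/5
  'b': [0/1 + 3/5*0/1, 0/1 + 3/5*3/5) = [0/1, 9/25) <- contains code 9/50
  'e': [0/1 + 3/5*3/5, 0/1 + 3/5*7/10) = [9/25, 21/50)
  'c': [0/1 + 3/5*7/10, 0/1 + 3/5*1/1) = [21/50, 3/5)
  emit 'b', narrow to [0/1, 9/25)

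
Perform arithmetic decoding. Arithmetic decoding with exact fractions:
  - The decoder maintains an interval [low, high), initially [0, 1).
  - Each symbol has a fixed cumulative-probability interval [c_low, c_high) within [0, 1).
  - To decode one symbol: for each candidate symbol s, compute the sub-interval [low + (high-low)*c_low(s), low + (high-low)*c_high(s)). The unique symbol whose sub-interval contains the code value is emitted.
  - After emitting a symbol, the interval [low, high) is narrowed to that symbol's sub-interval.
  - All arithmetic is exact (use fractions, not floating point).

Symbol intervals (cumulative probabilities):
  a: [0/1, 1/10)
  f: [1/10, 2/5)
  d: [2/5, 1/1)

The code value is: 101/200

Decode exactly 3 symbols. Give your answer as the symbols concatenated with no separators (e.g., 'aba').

Step 1: interval [0/1, 1/1), width = 1/1 - 0/1 = 1/1
  'a': [0/1 + 1/1*0/1, 0/1 + 1/1*1/10) = [0/1, 1/10)
  'f': [0/1 + 1/1*1/10, 0/1 + 1/1*2/5) = [1/10, 2/5)
  'd': [0/1 + 1/1*2/5, 0/1 + 1/1*1/1) = [2/5, 1/1) <- contains code 101/200
  emit 'd', narrow to [2/5, 1/1)
Step 2: interval [2/5, 1/1), width = 1/1 - 2/5 = 3/5
  'a': [2/5 + 3/5*0/1, 2/5 + 3/5*1/10) = [2/5, 23/50)
  'f': [2/5 + 3/5*1/10, 2/5 + 3/5*2/5) = [23/50, 16/25) <- contains code 101/200
  'd': [2/5 + 3/5*2/5, 2/5 + 3/5*1/1) = [16/25, 1/1)
  emit 'f', narrow to [23/50, 16/25)
Step 3: interval [23/50, 16/25), width = 16/25 - 23/50 = 9/50
  'a': [23/50 + 9/50*0/1, 23/50 + 9/50*1/10) = [23/50, 239/500)
  'f': [23/50 + 9/50*1/10, 23/50 + 9/50*2/5) = [239/500, 133/250) <- contains code 101/200
  'd': [23/50 + 9/50*2/5, 23/50 + 9/50*1/1) = [133/250, 16/25)
  emit 'f', narrow to [239/500, 133/250)

Answer: dff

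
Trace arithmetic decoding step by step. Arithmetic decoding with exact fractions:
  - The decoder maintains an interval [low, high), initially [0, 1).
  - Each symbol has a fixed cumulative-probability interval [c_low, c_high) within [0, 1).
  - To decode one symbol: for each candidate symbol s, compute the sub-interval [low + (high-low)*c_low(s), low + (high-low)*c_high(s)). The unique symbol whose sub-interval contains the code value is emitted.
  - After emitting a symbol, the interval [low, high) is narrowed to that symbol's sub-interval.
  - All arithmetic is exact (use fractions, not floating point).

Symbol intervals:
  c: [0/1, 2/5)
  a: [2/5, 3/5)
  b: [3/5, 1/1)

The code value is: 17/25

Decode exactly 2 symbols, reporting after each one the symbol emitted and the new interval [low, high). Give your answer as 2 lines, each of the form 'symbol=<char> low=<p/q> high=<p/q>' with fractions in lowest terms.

Step 1: interval [0/1, 1/1), width = 1/1 - 0/1 = 1/1
  'c': [0/1 + 1/1*0/1, 0/1 + 1/1*2/5) = [0/1, 2/5)
  'a': [0/1 + 1/1*2/5, 0/1 + 1/1*3/5) = [2/5, 3/5)
  'b': [0/1 + 1/1*3/5, 0/1 + 1/1*1/1) = [3/5, 1/1) <- contains code 17/25
  emit 'b', narrow to [3/5, 1/1)
Step 2: interval [3/5, 1/1), width = 1/1 - 3/5 = 2/5
  'c': [3/5 + 2/5*0/1, 3/5 + 2/5*2/5) = [3/5, 19/25) <- contains code 17/25
  'a': [3/5 + 2/5*2/5, 3/5 + 2/5*3/5) = [19/25, 21/25)
  'b': [3/5 + 2/5*3/5, 3/5 + 2/5*1/1) = [21/25, 1/1)
  emit 'c', narrow to [3/5, 19/25)

Answer: symbol=b low=3/5 high=1/1
symbol=c low=3/5 high=19/25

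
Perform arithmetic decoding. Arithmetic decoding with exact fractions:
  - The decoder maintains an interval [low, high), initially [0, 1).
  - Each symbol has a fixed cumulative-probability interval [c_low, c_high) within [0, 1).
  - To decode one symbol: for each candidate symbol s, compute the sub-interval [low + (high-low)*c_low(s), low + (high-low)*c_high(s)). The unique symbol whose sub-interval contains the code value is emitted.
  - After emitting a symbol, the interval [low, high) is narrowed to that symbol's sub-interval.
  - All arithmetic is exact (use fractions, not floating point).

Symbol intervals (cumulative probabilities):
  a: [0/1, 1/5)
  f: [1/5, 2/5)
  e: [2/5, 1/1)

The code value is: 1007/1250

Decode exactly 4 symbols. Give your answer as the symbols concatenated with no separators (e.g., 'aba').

Step 1: interval [0/1, 1/1), width = 1/1 - 0/1 = 1/1
  'a': [0/1 + 1/1*0/1, 0/1 + 1/1*1/5) = [0/1, 1/5)
  'f': [0/1 + 1/1*1/5, 0/1 + 1/1*2/5) = [1/5, 2/5)
  'e': [0/1 + 1/1*2/5, 0/1 + 1/1*1/1) = [2/5, 1/1) <- contains code 1007/1250
  emit 'e', narrow to [2/5, 1/1)
Step 2: interval [2/5, 1/1), width = 1/1 - 2/5 = 3/5
  'a': [2/5 + 3/5*0/1, 2/5 + 3/5*1/5) = [2/5, 13/25)
  'f': [2/5 + 3/5*1/5, 2/5 + 3/5*2/5) = [13/25, 16/25)
  'e': [2/5 + 3/5*2/5, 2/5 + 3/5*1/1) = [16/25, 1/1) <- contains code 1007/1250
  emit 'e', narrow to [16/25, 1/1)
Step 3: interval [16/25, 1/1), width = 1/1 - 16/25 = 9/25
  'a': [16/25 + 9/25*0/1, 16/25 + 9/25*1/5) = [16/25, 89/125)
  'f': [16/25 + 9/25*1/5, 16/25 + 9/25*2/5) = [89/125, 98/125)
  'e': [16/25 + 9/25*2/5, 16/25 + 9/25*1/1) = [98/125, 1/1) <- contains code 1007/1250
  emit 'e', narrow to [98/125, 1/1)
Step 4: interval [98/125, 1/1), width = 1/1 - 98/125 = 27/125
  'a': [98/125 + 27/125*0/1, 98/125 + 27/125*1/5) = [98/125, 517/625) <- contains code 1007/1250
  'f': [98/125 + 27/125*1/5, 98/125 + 27/125*2/5) = [517/625, 544/625)
  'e': [98/125 + 27/125*2/5, 98/125 + 27/125*1/1) = [544/625, 1/1)
  emit 'a', narrow to [98/125, 517/625)

Answer: eeea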